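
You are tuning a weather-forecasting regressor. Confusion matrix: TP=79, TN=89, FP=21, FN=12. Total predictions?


Total = TP + TN + FP + FN
= 79 + 89 + 21 + 12
= 201
(Predicted positive: 100, predicted negative: 101)

201


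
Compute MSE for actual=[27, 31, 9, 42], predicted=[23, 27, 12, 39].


Squared errors: (27-23)²=16, (31-27)²=16, (9-12)²=9, (42-39)²=9
Sum = 50
MSE = 50/4 = 25/2

25/2


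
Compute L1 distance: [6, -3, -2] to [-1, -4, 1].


d = |6+ 1| + |-3+ 4| + |-2-1|
  = 7 + 1 + 3
  = 11

11


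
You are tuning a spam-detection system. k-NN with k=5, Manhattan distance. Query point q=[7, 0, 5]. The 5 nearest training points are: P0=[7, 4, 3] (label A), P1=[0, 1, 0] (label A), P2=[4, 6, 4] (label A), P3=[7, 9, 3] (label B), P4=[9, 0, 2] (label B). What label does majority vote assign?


d(q,P0) = 6  (label A)
d(q,P1) = 13  (label A)
d(q,P2) = 10  (label A)
d(q,P3) = 11  (label B)
d(q,P4) = 5  (label B)
Votes: A=3, B=2
Majority → A

A


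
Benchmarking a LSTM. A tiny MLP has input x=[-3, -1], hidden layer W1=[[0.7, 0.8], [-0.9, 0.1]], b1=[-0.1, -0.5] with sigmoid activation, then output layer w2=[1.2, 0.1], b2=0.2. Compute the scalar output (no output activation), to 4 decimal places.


z1[0] = (0.7)·(-3) + (0.8)·(-1) - 0.1 = -3.0
z1[1] = (-0.9)·(-3) + (0.1)·(-1) - 0.5 = 2.1
h = sigmoid(z1) = [0.0474, 0.8909]
output = (1.2)·(0.0474) + (0.1)·(0.8909) + 0.2 = 0.346

0.346


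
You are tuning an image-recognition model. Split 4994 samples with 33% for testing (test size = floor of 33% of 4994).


Test = ⌊4994·33/100⌋ = 1648
Train = 4994 - 1648 = 3346

Train: 3346, Test: 1648


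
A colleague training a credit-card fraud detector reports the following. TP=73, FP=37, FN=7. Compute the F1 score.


Precision = 73/110 = 0.6636
Recall = 73/80 = 0.9125
F1 = 2·P·R/(P+R) = 2·TP/(2·TP+FP+FN) = 146/(146+37+7) = 146/190 = 0.7684

0.7684


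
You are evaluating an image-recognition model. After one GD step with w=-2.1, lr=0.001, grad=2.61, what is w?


w_new = w - α·∇
= -2.1 - 0.001·2.61
= -2.1 - 0.00261
= -2.10261

-2.10261


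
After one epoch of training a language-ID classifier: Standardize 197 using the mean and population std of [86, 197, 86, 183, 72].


μ = 124.8, σ = 53.6634
z = (197 - 124.8)/53.6634 = 1.3454

1.3454


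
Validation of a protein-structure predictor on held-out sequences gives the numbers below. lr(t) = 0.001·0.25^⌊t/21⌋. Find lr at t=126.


n_drops = ⌊126/21⌋ = 6
lr = 0.001·0.25^6 = 0.001·0.000244140625 = 0.000000244140625

0.000000244140625


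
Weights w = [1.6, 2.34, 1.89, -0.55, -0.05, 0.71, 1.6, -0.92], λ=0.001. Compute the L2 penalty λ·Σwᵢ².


‖w‖₂² = (1.6)² + (2.34)² + (1.89)² + (-0.55)² + (-0.05)² + (0.71)² + (1.6)² + (-0.92)²
     = 2.56 + 5.4756 + 3.5721 + 0.3025 + 0.0025 + 0.5041 + 2.56 + 0.8464
     = 15.8232
λ·‖w‖₂² = 0.001·15.8232 = 0.015823

0.015823


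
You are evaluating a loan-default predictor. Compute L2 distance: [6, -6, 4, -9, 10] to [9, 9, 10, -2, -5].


d = √((6-9)² + (-6-9)² + (4-10)² + (-9+ 2)² + (10+ 5)²)
  = √(9 + 225 + 36 + 49 + 225)
  = √544 = 23.3238

23.3238


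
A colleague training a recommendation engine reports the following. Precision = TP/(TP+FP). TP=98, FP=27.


Precision = TP/(TP+FP)
= 98/(98+27)
= 98/125 = 78.4%

78.4%


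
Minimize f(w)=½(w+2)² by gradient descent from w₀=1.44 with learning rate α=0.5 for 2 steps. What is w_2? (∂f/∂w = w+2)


step 1: grad = 1.44+2 = 3.44; w = 1.44 - 0.5·(3.44) = -0.28
step 2: grad = -0.28+2 = 1.72; w = -0.28 - 0.5·(1.72) = -1.14

-1.14


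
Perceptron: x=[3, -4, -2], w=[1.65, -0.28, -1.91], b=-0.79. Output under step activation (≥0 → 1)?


z = (3)·(1.65) + (-4)·(-0.28) + (-2)·(-1.91) - 0.79
  = 9.1
step(z) = 1 (z≥0)

1


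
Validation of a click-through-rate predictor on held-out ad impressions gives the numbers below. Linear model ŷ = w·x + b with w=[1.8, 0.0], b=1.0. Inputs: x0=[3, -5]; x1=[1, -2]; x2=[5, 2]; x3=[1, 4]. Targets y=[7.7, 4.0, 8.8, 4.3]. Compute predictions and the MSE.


ŷ0 = (1.8)·(3) + (0.0)·(-5) + 1.0 = 6.4
ŷ1 = (1.8)·(1) + (0.0)·(-2) + 1.0 = 2.8
ŷ2 = (1.8)·(5) + (0.0)·(2) + 1.0 = 10.0
ŷ3 = (1.8)·(1) + (0.0)·(4) + 1.0 = 2.8
errors² = [1.69, 1.44, 1.44, 2.25]
MSE = 6.8200/4 = 1.705

1.705


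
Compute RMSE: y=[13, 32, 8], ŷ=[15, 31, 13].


MSE = 30/3 = 10
RMSE = √(30/3) = 3.1623

3.1623


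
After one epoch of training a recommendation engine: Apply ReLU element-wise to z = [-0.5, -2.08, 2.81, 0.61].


ReLU(-0.5) = max(0, -0.5) = 0.0
ReLU(-2.08) = max(0, -2.08) = 0.0
ReLU(2.81) = max(0, 2.81) = 2.81
ReLU(0.61) = max(0, 0.61) = 0.61
result = [0.0, 0.0, 2.81, 0.61]

[0.0, 0.0, 2.81, 0.61]


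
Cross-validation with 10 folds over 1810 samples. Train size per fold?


Fold size = 1810/10 = 181
Training per fold = 1810 - 181 = 1629

1629


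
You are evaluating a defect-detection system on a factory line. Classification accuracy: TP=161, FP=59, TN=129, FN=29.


Accuracy = (TP+TN)/(TP+TN+FP+FN)
= (161+129)/(378)
= 290/378 = 76.72%

76.72%


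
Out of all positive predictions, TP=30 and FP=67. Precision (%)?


Precision = TP/(TP+FP)
= 30/(30+67)
= 30/97 = 30.93%

30.93%


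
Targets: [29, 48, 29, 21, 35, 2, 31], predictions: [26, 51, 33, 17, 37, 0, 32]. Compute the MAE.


Absolute errors: |29-26|=3, |48-51|=3, |29-33|=4, |21-17|=4, |35-37|=2, |2-0|=2, |31-32|=1
Sum = 19
MAE = 19/7 = 19/7

19/7


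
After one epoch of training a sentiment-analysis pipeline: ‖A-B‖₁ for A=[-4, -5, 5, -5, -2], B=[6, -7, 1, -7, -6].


d = |-4-6| + |-5+ 7| + |5-1| + |-5+ 7| + |-2+ 6|
  = 10 + 2 + 4 + 2 + 4
  = 22

22


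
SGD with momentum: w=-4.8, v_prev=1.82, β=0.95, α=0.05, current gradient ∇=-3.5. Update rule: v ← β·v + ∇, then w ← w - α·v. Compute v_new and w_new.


v_new = 0.95·1.82 - 3.5 = 1.729 - 3.5 = -1.771
w_new = -4.8 - 0.05·-1.771 = -4.8 + 0.08855 = -4.71145

v_new=-1.771, w_new=-4.71145


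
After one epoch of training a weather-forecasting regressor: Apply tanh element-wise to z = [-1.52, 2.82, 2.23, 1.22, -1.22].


tanh(-1.52) = -0.9087
tanh(2.82) = 0.9929
tanh(2.23) = 0.9771
tanh(1.22) = 0.8397
tanh(-1.22) = -0.8397
result = [-0.9087, 0.9929, 0.9771, 0.8397, -0.8397]

[-0.9087, 0.9929, 0.9771, 0.8397, -0.8397]


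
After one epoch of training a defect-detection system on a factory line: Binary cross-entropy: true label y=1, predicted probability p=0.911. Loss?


BCE = -[y·ln(p) + (1-y)·ln(1-p)]
= -1·ln(0.911) - 0
= -ln(0.911) = 0.0932

0.0932


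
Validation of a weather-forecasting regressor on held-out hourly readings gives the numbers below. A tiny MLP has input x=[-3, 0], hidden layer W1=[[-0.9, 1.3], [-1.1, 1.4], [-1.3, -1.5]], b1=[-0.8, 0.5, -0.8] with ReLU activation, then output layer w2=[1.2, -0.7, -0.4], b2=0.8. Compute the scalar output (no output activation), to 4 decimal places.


z1[0] = (-0.9)·(-3) + (1.3)·(0) - 0.8 = 1.9
z1[1] = (-1.1)·(-3) + (1.4)·(0) + 0.5 = 3.8
z1[2] = (-1.3)·(-3) + (-1.5)·(0) - 0.8 = 3.1
h = ReLU(z1) = [1.9, 3.8, 3.1]
output = (1.2)·(1.9) + (-0.7)·(3.8) + (-0.4)·(3.1) + 0.8 = -0.82

-0.82


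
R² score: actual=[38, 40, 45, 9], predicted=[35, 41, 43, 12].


ȳ = 33
SS_res = Σ(y-ŷ)² = 23
SS_tot = Σ(y-ȳ)² = 794
R² = 1 - SS_res/SS_tot = 1 - 0.029 = 0.971

0.971


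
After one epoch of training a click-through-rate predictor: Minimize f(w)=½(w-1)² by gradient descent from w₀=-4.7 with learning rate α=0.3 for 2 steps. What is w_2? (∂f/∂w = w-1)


step 1: grad = -4.7-1 = -5.7; w = -4.7 - 0.3·(-5.7) = -2.99
step 2: grad = -2.99-1 = -3.99; w = -2.99 - 0.3·(-3.99) = -1.793

-1.793


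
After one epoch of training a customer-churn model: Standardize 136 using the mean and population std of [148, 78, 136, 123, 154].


μ = 127.8, σ = 27.0732
z = (136 - 127.8)/27.0732 = 0.3029

0.3029


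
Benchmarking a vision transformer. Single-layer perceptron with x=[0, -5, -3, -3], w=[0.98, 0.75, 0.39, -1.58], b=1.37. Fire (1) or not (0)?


z = (0)·(0.98) + (-5)·(0.75) + (-3)·(0.39) + (-3)·(-1.58) + 1.37
  = 1.19
step(z) = 1 (z≥0)

1


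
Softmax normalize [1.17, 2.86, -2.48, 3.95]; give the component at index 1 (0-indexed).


Exponentials: e^1.17=3.222, e^2.86=17.4615, e^-2.48=0.0837, e^3.95=51.9354
Sum = 72.7026
Softmax = [0.0443, 0.2402, 0.0012, 0.7144]
p[1] = 17.4615/72.7026 = 0.2402

0.2402


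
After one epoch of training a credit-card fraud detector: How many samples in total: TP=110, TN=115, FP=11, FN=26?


Total = TP + TN + FP + FN
= 110 + 115 + 11 + 26
= 262
(Predicted positive: 121, predicted negative: 141)

262


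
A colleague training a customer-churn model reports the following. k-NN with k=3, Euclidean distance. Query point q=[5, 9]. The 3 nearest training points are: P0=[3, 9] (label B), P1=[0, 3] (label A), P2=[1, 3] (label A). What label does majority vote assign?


d(q,P0) = 2.0  (label B)
d(q,P1) = 7.8102  (label A)
d(q,P2) = 7.2111  (label A)
Votes: A=2, B=1
Majority → A

A


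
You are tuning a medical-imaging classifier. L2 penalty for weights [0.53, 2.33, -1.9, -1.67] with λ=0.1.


‖w‖₂² = (0.53)² + (2.33)² + (-1.9)² + (-1.67)²
     = 0.2809 + 5.4289 + 3.61 + 2.7889
     = 12.1087
λ·‖w‖₂² = 0.1·12.1087 = 1.21087

1.21087


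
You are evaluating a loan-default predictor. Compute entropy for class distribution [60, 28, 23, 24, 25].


Probabilities: [60/160, 28/160, 23/160, 24/160, 25/160] ≈ [0.375, 0.175, 0.1437, 0.15, 0.1562]
H = -((60/160)·log₂(60/160) + (28/160)·log₂(28/160) + (23/160)·log₂(23/160) + (24/160)·log₂(24/160) + (25/160)·log₂(25/160))
  = 2.2019 bits

2.2019 bits


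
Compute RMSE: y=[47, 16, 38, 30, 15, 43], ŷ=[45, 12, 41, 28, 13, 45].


MSE = 41/6 = 6.8333
RMSE = √(41/6) = 2.6141

2.6141


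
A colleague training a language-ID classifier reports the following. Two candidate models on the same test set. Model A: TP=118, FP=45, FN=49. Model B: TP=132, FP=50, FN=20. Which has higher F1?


Model A: P=118/163=0.7239, R=118/167=0.7066, F1=2PR/(P+R)=2TP/(2TP+FP+FN)=236/330=0.7152
Model B: P=132/182=0.7253, R=132/152=0.8684, F1=2PR/(P+R)=2TP/(2TP+FP+FN)=264/334=0.7904
0.7152 < 0.7904 → Model B

Model B


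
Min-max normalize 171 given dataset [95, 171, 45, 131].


min=45, max=171
(171-45)/(171-45) = 126/126 = 1.0

1.0


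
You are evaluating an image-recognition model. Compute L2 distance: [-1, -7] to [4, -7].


d = √((-1-4)² + (-7+ 7)²)
  = √(25 + 0)
  = √25 = 5.0

5.0


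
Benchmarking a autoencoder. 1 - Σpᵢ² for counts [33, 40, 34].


Probabilities: [33/107, 40/107, 34/107] ≈ [0.3084, 0.3738, 0.3178]
Σpᵢ² = (1089 + 1600 + 1156)/107² = 3845/11449
Gini = 1 - Σpᵢ² = 1 - 3845/11449 = 0.6642

0.6642


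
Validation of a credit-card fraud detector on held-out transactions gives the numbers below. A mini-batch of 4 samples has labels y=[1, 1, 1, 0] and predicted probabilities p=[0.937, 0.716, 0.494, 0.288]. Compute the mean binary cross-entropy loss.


L[0] = -ln(0.937) = 0.0651
L[1] = -ln(0.716) = 0.3341
L[2] = -ln(0.494) = 0.7052
L[3] = -ln(1-0.288) = -ln(0.712) = 0.3397
mean = (0.0651 + 0.3341 + 0.7052 + 0.3397)/4 = 0.361

0.361


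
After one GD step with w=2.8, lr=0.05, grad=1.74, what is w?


w_new = w - α·∇
= 2.8 - 0.05·1.74
= 2.8 - 0.087
= 2.713

2.713


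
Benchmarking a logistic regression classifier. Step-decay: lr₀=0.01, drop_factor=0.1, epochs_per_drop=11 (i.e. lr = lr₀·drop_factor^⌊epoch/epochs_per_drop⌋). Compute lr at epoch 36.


n_drops = ⌊36/11⌋ = 3
lr = 0.01·0.1^3 = 0.01·0.001 = 0.00001

0.00001


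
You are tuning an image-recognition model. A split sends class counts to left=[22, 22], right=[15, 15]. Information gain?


Parent = [37, 37], H_parent = 1
H_left = 1 (n=44), H_right = 1 (n=30)
H_children = (44/74)·1 + (30/74)·1 = 1
IG = 1 - 1 = 0.0

0.0


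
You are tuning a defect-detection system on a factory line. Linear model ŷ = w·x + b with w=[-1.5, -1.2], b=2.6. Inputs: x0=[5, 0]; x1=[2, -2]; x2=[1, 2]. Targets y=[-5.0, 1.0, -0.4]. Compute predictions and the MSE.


ŷ0 = (-1.5)·(5) + (-1.2)·(0) + 2.6 = -4.9
ŷ1 = (-1.5)·(2) + (-1.2)·(-2) + 2.6 = 2.0
ŷ2 = (-1.5)·(1) + (-1.2)·(2) + 2.6 = -1.3
errors² = [0.01, 1.0, 0.81]
MSE = 1.8200/3 = 0.6067

0.6067


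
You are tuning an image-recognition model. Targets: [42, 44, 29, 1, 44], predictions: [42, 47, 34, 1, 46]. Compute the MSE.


Squared errors: (42-42)²=0, (44-47)²=9, (29-34)²=25, (1-1)²=0, (44-46)²=4
Sum = 38
MSE = 38/5 = 38/5

38/5


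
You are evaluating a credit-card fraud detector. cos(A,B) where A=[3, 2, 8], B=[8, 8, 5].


A·B = 3·8 + 2·8 + 8·5 = 80
‖A‖ = √77 = 8.775, ‖B‖ = √153 = 12.3693
cos = 80/(√77·√153) = 80/√11781 = 0.7371

0.7371


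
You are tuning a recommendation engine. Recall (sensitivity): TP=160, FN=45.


Recall = TP/(TP+FN)
= 160/(160+45)
= 160/205 = 78.05%

78.05%


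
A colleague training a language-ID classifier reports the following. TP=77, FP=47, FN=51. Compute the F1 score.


Precision = 77/124 = 0.621
Recall = 77/128 = 0.6016
F1 = 2·P·R/(P+R) = 2·TP/(2·TP+FP+FN) = 154/(154+47+51) = 154/252 = 0.6111

0.6111


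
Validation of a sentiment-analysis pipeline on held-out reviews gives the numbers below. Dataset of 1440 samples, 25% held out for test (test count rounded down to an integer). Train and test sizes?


Test = ⌊1440·25/100⌋ = 360
Train = 1440 - 360 = 1080

Train: 1080, Test: 360


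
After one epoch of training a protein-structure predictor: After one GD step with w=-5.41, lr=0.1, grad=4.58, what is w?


w_new = w - α·∇
= -5.41 - 0.1·4.58
= -5.41 - 0.458
= -5.868

-5.868


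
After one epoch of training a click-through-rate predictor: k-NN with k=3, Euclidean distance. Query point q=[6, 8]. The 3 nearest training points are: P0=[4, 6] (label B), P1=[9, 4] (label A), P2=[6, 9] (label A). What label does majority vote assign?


d(q,P0) = 2.8284  (label B)
d(q,P1) = 5.0  (label A)
d(q,P2) = 1.0  (label A)
Votes: A=2, B=1
Majority → A

A


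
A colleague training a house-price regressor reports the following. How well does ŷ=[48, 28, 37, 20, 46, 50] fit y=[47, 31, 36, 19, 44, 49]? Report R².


ȳ = 37.6667
SS_res = Σ(y-ŷ)² = 17
SS_tot = Σ(y-ȳ)² = 651.33
R² = 1 - SS_res/SS_tot = 1 - 0.0261 = 0.9739

0.9739


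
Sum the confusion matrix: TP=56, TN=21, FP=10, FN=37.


Total = TP + TN + FP + FN
= 56 + 21 + 10 + 37
= 124
(Predicted positive: 66, predicted negative: 58)

124


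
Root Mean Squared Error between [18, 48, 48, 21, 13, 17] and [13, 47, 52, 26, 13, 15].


MSE = 71/6 = 11.8333
RMSE = √(71/6) = 3.44

3.44


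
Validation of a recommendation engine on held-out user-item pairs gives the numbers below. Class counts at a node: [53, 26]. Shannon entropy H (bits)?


Probabilities: [53/79, 26/79] ≈ [0.6709, 0.3291]
H = -((53/79)·log₂(53/79) + (26/79)·log₂(26/79))
  = 0.914 bits

0.914 bits


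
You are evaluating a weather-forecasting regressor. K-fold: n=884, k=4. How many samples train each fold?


Fold size = 884/4 = 221
Training per fold = 884 - 221 = 663

663


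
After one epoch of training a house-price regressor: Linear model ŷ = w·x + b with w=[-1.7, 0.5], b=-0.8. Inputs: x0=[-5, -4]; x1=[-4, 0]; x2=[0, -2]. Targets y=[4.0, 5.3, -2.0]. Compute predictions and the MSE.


ŷ0 = (-1.7)·(-5) + (0.5)·(-4) - 0.8 = 5.7
ŷ1 = (-1.7)·(-4) + (0.5)·(0) - 0.8 = 6.0
ŷ2 = (-1.7)·(0) + (0.5)·(-2) - 0.8 = -1.8
errors² = [2.89, 0.49, 0.04]
MSE = 3.4200/3 = 1.14

1.14


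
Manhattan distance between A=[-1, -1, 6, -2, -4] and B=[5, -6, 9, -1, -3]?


d = |-1-5| + |-1+ 6| + |6-9| + |-2+ 1| + |-4+ 3|
  = 6 + 5 + 3 + 1 + 1
  = 16

16


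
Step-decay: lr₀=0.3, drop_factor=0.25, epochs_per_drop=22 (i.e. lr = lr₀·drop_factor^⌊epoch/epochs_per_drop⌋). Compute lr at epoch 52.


n_drops = ⌊52/22⌋ = 2
lr = 0.3·0.25^2 = 0.3·0.0625 = 0.01875

0.01875


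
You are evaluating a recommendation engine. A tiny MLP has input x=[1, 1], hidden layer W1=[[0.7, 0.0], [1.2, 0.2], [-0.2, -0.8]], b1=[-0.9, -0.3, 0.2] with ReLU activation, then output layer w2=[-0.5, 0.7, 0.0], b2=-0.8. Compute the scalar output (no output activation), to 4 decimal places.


z1[0] = (0.7)·(1) + (0.0)·(1) - 0.9 = -0.2
z1[1] = (1.2)·(1) + (0.2)·(1) - 0.3 = 1.1
z1[2] = (-0.2)·(1) + (-0.8)·(1) + 0.2 = -0.8
h = ReLU(z1) = [0.0, 1.1, 0.0]
output = (-0.5)·(0.0) + (0.7)·(1.1) + (0.0)·(0.0) - 0.8 = -0.03

-0.03


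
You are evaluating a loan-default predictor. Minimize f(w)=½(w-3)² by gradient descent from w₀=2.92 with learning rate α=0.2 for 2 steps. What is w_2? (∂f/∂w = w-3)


step 1: grad = 2.92-3 = -0.08; w = 2.92 - 0.2·(-0.08) = 2.936
step 2: grad = 2.936-3 = -0.064; w = 2.936 - 0.2·(-0.064) = 2.9488

2.9488


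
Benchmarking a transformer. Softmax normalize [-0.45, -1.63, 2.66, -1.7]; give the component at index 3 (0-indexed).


Exponentials: e^-0.45=0.6376, e^-1.63=0.1959, e^2.66=14.2963, e^-1.7=0.1827
Sum = 15.3125
Softmax = [0.0416, 0.0128, 0.9336, 0.0119]
p[3] = 0.1827/15.3125 = 0.0119

0.0119


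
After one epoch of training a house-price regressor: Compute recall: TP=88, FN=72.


Recall = TP/(TP+FN)
= 88/(88+72)
= 88/160 = 55.0%

55.0%


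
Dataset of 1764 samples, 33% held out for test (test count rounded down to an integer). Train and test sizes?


Test = ⌊1764·33/100⌋ = 582
Train = 1764 - 582 = 1182

Train: 1182, Test: 582


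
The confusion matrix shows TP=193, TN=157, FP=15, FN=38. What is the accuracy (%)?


Accuracy = (TP+TN)/(TP+TN+FP+FN)
= (193+157)/(403)
= 350/403 = 86.85%

86.85%


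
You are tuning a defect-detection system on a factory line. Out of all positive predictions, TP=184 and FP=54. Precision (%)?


Precision = TP/(TP+FP)
= 184/(184+54)
= 184/238 = 77.31%

77.31%


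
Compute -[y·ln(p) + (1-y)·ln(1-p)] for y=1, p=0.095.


BCE = -[y·ln(p) + (1-y)·ln(1-p)]
= -1·ln(0.095) - 0
= -ln(0.095) = 2.3539

2.3539


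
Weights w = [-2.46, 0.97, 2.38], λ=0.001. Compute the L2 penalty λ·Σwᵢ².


‖w‖₂² = (-2.46)² + (0.97)² + (2.38)²
     = 6.0516 + 0.9409 + 5.6644
     = 12.6569
λ·‖w‖₂² = 0.001·12.6569 = 0.012657

0.012657


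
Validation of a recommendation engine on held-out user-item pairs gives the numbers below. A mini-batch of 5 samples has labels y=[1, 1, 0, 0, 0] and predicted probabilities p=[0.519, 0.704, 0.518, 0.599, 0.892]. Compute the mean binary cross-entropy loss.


L[0] = -ln(0.519) = 0.6559
L[1] = -ln(0.704) = 0.351
L[2] = -ln(1-0.518) = -ln(0.482) = 0.7298
L[3] = -ln(1-0.599) = -ln(0.401) = 0.9138
L[4] = -ln(1-0.892) = -ln(0.108) = 2.2256
mean = (0.6559 + 0.351 + 0.7298 + 0.9138 + 2.2256)/5 = 0.9752

0.9752


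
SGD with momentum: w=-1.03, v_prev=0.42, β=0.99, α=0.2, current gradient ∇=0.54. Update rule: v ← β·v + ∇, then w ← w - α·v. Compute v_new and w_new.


v_new = 0.99·0.42 + 0.54 = 0.4158 + 0.54 = 0.9558
w_new = -1.03 - 0.2·0.9558 = -1.03 - 0.19116 = -1.22116

v_new=0.9558, w_new=-1.22116


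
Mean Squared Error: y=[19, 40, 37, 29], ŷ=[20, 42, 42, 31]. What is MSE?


Squared errors: (19-20)²=1, (40-42)²=4, (37-42)²=25, (29-31)²=4
Sum = 34
MSE = 34/4 = 17/2

17/2


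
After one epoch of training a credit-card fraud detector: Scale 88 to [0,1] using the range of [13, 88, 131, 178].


min=13, max=178
(88-13)/(178-13) = 75/165 = 0.4545

0.4545


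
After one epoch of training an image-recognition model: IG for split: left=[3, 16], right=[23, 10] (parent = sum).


Parent = [26, 26], H_parent = 1
H_left = 0.6292 (n=19), H_right = 0.885 (n=33)
H_children = (19/52)·0.6292 + (33/52)·0.885 = 0.7915
IG = 1 - 0.7915 = 0.2085

0.2085


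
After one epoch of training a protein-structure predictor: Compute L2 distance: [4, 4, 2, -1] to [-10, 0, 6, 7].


d = √((4+ 10)² + (4-0)² + (2-6)² + (-1-7)²)
  = √(196 + 16 + 16 + 64)
  = √292 = 17.088

17.088


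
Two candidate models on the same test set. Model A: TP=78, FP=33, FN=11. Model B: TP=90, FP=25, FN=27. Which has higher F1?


Model A: P=78/111=0.7027, R=78/89=0.8764, F1=2PR/(P+R)=2TP/(2TP+FP+FN)=156/200=0.78
Model B: P=90/115=0.7826, R=90/117=0.7692, F1=2PR/(P+R)=2TP/(2TP+FP+FN)=180/232=0.7759
0.78 > 0.7759 → Model A

Model A


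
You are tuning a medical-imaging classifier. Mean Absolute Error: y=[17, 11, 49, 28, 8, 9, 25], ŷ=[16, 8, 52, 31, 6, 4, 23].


Absolute errors: |17-16|=1, |11-8|=3, |49-52|=3, |28-31|=3, |8-6|=2, |9-4|=5, |25-23|=2
Sum = 19
MAE = 19/7 = 19/7

19/7


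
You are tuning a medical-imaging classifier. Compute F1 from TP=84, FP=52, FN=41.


Precision = 84/136 = 0.6176
Recall = 84/125 = 0.672
F1 = 2·P·R/(P+R) = 2·TP/(2·TP+FP+FN) = 168/(168+52+41) = 168/261 = 0.6437

0.6437


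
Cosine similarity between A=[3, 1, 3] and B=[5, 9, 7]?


A·B = 3·5 + 1·9 + 3·7 = 45
‖A‖ = √19 = 4.3589, ‖B‖ = √155 = 12.4499
cos = 45/(√19·√155) = 45/√2945 = 0.8292

0.8292


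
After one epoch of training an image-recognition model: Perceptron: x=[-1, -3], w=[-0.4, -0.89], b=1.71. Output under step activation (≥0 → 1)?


z = (-1)·(-0.4) + (-3)·(-0.89) + 1.71
  = 4.78
step(z) = 1 (z≥0)

1


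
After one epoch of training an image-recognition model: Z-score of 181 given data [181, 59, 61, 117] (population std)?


μ = 104.5, σ = 49.9274
z = (181 - 104.5)/49.9274 = 1.5322

1.5322


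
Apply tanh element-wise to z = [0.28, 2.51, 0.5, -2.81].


tanh(0.28) = 0.2729
tanh(2.51) = 0.9869
tanh(0.5) = 0.4621
tanh(-2.81) = -0.9928
result = [0.2729, 0.9869, 0.4621, -0.9928]

[0.2729, 0.9869, 0.4621, -0.9928]


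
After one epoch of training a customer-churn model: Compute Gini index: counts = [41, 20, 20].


Probabilities: [41/81, 20/81, 20/81] ≈ [0.5062, 0.2469, 0.2469]
Σpᵢ² = (1681 + 400 + 400)/81² = 2481/6561
Gini = 1 - Σpᵢ² = 1 - 2481/6561 = 0.6219

0.6219


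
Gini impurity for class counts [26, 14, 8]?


Probabilities: [26/48, 14/48, 8/48] ≈ [0.5417, 0.2917, 0.1667]
Σpᵢ² = (676 + 196 + 64)/48² = 936/2304
Gini = 1 - Σpᵢ² = 1 - 936/2304 = 0.5938

0.5938


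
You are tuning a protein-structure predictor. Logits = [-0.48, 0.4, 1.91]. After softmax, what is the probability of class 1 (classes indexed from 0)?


Exponentials: e^-0.48=0.6188, e^0.4=1.4918, e^1.91=6.7531
Sum = 8.8637
Softmax = [0.0698, 0.1683, 0.7619]
p[1] = 1.4918/8.8637 = 0.1683

0.1683


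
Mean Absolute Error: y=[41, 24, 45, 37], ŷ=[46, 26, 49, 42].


Absolute errors: |41-46|=5, |24-26|=2, |45-49|=4, |37-42|=5
Sum = 16
MAE = 16/4 = 4

4


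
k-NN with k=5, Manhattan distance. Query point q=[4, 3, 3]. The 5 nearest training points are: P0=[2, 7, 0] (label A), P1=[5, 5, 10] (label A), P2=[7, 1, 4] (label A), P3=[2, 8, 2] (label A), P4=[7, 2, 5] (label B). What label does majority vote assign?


d(q,P0) = 9  (label A)
d(q,P1) = 10  (label A)
d(q,P2) = 6  (label A)
d(q,P3) = 8  (label A)
d(q,P4) = 6  (label B)
Votes: A=4, B=1
Majority → A

A


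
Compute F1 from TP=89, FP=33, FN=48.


Precision = 89/122 = 0.7295
Recall = 89/137 = 0.6496
F1 = 2·P·R/(P+R) = 2·TP/(2·TP+FP+FN) = 178/(178+33+48) = 178/259 = 0.6873

0.6873


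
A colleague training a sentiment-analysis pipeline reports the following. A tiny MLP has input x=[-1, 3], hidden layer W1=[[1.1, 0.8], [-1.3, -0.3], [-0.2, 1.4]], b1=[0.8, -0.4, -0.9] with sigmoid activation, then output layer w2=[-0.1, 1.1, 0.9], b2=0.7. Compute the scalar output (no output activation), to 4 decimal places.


z1[0] = (1.1)·(-1) + (0.8)·(3) + 0.8 = 2.1
z1[1] = (-1.3)·(-1) + (-0.3)·(3) - 0.4 = 0.0
z1[2] = (-0.2)·(-1) + (1.4)·(3) - 0.9 = 3.5
h = sigmoid(z1) = [0.8909, 0.5, 0.9707]
output = (-0.1)·(0.8909) + (1.1)·(0.5) + (0.9)·(0.9707) + 0.7 = 2.0345

2.0345


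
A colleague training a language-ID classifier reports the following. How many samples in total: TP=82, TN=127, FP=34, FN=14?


Total = TP + TN + FP + FN
= 82 + 127 + 34 + 14
= 257
(Predicted positive: 116, predicted negative: 141)

257


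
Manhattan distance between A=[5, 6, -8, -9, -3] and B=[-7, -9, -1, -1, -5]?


d = |5+ 7| + |6+ 9| + |-8+ 1| + |-9+ 1| + |-3+ 5|
  = 12 + 15 + 7 + 8 + 2
  = 44

44


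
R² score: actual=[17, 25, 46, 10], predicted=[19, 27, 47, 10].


ȳ = 24.5
SS_res = Σ(y-ŷ)² = 9
SS_tot = Σ(y-ȳ)² = 729
R² = 1 - SS_res/SS_tot = 1 - 0.0123 = 0.9877

0.9877


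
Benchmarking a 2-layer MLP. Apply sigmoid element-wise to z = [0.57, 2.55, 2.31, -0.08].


σ(0.57) = 1/(1+e^-0.57) = 0.6388
σ(2.55) = 1/(1+e^-2.55) = 0.9276
σ(2.31) = 1/(1+e^-2.31) = 0.9097
σ(-0.08) = 1/(1+e^0.08) = 0.48
result = [0.6388, 0.9276, 0.9097, 0.48]

[0.6388, 0.9276, 0.9097, 0.48]


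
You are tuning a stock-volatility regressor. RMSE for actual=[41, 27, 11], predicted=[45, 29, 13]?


MSE = 24/3 = 8
RMSE = √(24/3) = 2.8284

2.8284


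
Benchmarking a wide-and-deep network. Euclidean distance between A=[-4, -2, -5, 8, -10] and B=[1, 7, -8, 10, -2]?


d = √((-4-1)² + (-2-7)² + (-5+ 8)² + (8-10)² + (-10+ 2)²)
  = √(25 + 81 + 9 + 4 + 64)
  = √183 = 13.5277

13.5277


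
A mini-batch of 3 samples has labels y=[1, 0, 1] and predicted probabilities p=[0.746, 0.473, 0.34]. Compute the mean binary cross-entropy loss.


L[0] = -ln(0.746) = 0.293
L[1] = -ln(1-0.473) = -ln(0.527) = 0.6406
L[2] = -ln(0.34) = 1.0788
mean = (0.293 + 0.6406 + 1.0788)/3 = 0.6708

0.6708


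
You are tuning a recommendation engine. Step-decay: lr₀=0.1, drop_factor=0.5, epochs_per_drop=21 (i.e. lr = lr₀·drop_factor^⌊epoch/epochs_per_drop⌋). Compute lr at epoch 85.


n_drops = ⌊85/21⌋ = 4
lr = 0.1·0.5^4 = 0.1·0.0625 = 0.00625

0.00625


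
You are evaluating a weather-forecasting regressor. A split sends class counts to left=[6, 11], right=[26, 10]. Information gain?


Parent = [32, 21], H_parent = 0.9687
H_left = 0.9367 (n=17), H_right = 0.8524 (n=36)
H_children = (17/53)·0.9367 + (36/53)·0.8524 = 0.8794
IG = 0.9687 - 0.8794 = 0.0893

0.0893


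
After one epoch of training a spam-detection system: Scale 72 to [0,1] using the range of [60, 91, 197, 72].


min=60, max=197
(72-60)/(197-60) = 12/137 = 0.0876

0.0876


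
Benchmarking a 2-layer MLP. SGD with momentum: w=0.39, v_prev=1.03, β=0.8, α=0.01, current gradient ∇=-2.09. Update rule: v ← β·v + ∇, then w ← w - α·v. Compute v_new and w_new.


v_new = 0.8·1.03 - 2.09 = 0.824 - 2.09 = -1.266
w_new = 0.39 - 0.01·-1.266 = 0.39 + 0.01266 = 0.40266

v_new=-1.266, w_new=0.40266


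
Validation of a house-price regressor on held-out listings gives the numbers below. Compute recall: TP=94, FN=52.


Recall = TP/(TP+FN)
= 94/(94+52)
= 94/146 = 64.38%

64.38%


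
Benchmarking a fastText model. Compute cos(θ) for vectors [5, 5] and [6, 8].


A·B = 5·6 + 5·8 = 70
‖A‖ = √50 = 7.0711, ‖B‖ = √100 = 10
cos = 70/(√50·√100) = 70/√5000 = 0.9899

0.9899


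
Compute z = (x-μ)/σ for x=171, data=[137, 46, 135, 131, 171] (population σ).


μ = 124, σ = 41.55
z = (171 - 124)/41.55 = 1.1312

1.1312


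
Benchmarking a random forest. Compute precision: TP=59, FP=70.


Precision = TP/(TP+FP)
= 59/(59+70)
= 59/129 = 45.74%

45.74%


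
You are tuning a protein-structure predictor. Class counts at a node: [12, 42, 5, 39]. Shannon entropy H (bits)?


Probabilities: [12/98, 42/98, 5/98, 39/98] ≈ [0.1224, 0.4286, 0.051, 0.398]
H = -((12/98)·log₂(12/98) + (42/98)·log₂(42/98) + (5/98)·log₂(5/98) + (39/98)·log₂(39/98))
  = 1.6429 bits

1.6429 bits


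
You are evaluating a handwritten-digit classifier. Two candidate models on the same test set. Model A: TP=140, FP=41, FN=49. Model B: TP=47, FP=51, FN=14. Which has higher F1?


Model A: P=140/181=0.7735, R=140/189=0.7407, F1=2PR/(P+R)=2TP/(2TP+FP+FN)=280/370=0.7568
Model B: P=47/98=0.4796, R=47/61=0.7705, F1=2PR/(P+R)=2TP/(2TP+FP+FN)=94/159=0.5912
0.7568 > 0.5912 → Model A

Model A


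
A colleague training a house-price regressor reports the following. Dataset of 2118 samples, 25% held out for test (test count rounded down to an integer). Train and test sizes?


Test = ⌊2118·25/100⌋ = 529
Train = 2118 - 529 = 1589

Train: 1589, Test: 529


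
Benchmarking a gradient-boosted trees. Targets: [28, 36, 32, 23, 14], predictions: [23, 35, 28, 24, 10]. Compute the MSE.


Squared errors: (28-23)²=25, (36-35)²=1, (32-28)²=16, (23-24)²=1, (14-10)²=16
Sum = 59
MSE = 59/5 = 59/5

59/5


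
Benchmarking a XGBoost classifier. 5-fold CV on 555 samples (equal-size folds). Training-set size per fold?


Fold size = 555/5 = 111
Training per fold = 555 - 111 = 444

444


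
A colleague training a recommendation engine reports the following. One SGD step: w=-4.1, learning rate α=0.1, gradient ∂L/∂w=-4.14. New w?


w_new = w - α·∇
= -4.1 - 0.1·-4.14
= -4.1 + 0.414
= -3.686

-3.686


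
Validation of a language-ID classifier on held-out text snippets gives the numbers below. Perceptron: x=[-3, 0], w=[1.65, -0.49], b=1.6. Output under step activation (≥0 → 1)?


z = (-3)·(1.65) + (0)·(-0.49) + 1.6
  = -3.35
step(z) = 0 (z<0)

0


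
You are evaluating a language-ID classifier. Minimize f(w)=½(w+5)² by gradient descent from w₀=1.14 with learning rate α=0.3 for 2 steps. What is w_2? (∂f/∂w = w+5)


step 1: grad = 1.14+5 = 6.14; w = 1.14 - 0.3·(6.14) = -0.702
step 2: grad = -0.702+5 = 4.298; w = -0.702 - 0.3·(4.298) = -1.9914

-1.9914


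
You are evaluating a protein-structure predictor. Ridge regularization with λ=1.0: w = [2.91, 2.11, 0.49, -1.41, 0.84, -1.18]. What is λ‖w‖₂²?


‖w‖₂² = (2.91)² + (2.11)² + (0.49)² + (-1.41)² + (0.84)² + (-1.18)²
     = 8.4681 + 4.4521 + 0.2401 + 1.9881 + 0.7056 + 1.3924
     = 17.2464
λ·‖w‖₂² = 1.0·17.2464 = 17.2464

17.2464


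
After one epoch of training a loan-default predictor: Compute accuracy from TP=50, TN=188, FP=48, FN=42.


Accuracy = (TP+TN)/(TP+TN+FP+FN)
= (50+188)/(328)
= 238/328 = 72.56%

72.56%


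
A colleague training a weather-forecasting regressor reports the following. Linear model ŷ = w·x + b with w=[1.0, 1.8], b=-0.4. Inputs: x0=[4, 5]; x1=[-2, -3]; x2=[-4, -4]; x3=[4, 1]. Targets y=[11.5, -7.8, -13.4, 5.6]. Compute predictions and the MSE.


ŷ0 = (1.0)·(4) + (1.8)·(5) - 0.4 = 12.6
ŷ1 = (1.0)·(-2) + (1.8)·(-3) - 0.4 = -7.8
ŷ2 = (1.0)·(-4) + (1.8)·(-4) - 0.4 = -11.6
ŷ3 = (1.0)·(4) + (1.8)·(1) - 0.4 = 5.4
errors² = [1.21, 0.0, 3.24, 0.04]
MSE = 4.4900/4 = 1.1225

1.1225


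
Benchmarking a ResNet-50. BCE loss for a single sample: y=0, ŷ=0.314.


BCE = -[y·ln(p) + (1-y)·ln(1-p)]
= -0 - 1·ln(1-0.314)
= -ln(0.686) = 0.3769

0.3769


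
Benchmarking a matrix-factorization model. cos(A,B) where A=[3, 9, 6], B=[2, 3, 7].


A·B = 3·2 + 9·3 + 6·7 = 75
‖A‖ = √126 = 11.225, ‖B‖ = √62 = 7.874
cos = 75/(√126·√62) = 75/√7812 = 0.8486

0.8486


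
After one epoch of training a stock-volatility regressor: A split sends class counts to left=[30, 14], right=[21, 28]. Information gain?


Parent = [51, 42], H_parent = 0.9932
H_left = 0.9024 (n=44), H_right = 0.9852 (n=49)
H_children = (44/93)·0.9024 + (49/93)·0.9852 = 0.946
IG = 0.9932 - 0.946 = 0.0472

0.0472


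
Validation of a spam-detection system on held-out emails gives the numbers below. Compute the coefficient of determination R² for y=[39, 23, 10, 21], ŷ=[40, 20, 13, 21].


ȳ = 23.25
SS_res = Σ(y-ŷ)² = 19
SS_tot = Σ(y-ȳ)² = 428.75
R² = 1 - SS_res/SS_tot = 1 - 0.0443 = 0.9557

0.9557


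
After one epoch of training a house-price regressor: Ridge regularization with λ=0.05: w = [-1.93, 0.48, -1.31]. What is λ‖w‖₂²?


‖w‖₂² = (-1.93)² + (0.48)² + (-1.31)²
     = 3.7249 + 0.2304 + 1.7161
     = 5.6714
λ·‖w‖₂² = 0.05·5.6714 = 0.28357

0.28357


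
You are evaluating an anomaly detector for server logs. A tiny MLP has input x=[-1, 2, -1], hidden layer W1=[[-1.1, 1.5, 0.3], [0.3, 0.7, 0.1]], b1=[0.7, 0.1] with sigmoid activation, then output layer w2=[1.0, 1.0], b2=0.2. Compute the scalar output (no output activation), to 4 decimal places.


z1[0] = (-1.1)·(-1) + (1.5)·(2) + (0.3)·(-1) + 0.7 = 4.5
z1[1] = (0.3)·(-1) + (0.7)·(2) + (0.1)·(-1) + 0.1 = 1.1
h = sigmoid(z1) = [0.989, 0.7503]
output = (1.0)·(0.989) + (1.0)·(0.7503) + 0.2 = 1.9393

1.9393


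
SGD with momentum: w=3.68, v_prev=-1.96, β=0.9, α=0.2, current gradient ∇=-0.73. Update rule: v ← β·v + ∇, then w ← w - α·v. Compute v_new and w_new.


v_new = 0.9·-1.96 - 0.73 = -1.764 - 0.73 = -2.494
w_new = 3.68 - 0.2·-2.494 = 3.68 + 0.4988 = 4.1788

v_new=-2.494, w_new=4.1788


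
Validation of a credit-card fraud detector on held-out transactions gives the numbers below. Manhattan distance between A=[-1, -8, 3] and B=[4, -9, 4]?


d = |-1-4| + |-8+ 9| + |3-4|
  = 5 + 1 + 1
  = 7

7


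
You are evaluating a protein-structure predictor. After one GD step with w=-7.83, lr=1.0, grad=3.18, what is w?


w_new = w - α·∇
= -7.83 - 1.0·3.18
= -7.83 - 3.18
= -11.01

-11.01


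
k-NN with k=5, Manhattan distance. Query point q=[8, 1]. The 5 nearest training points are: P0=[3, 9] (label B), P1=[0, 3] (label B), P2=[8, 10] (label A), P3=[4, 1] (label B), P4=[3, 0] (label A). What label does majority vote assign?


d(q,P0) = 13  (label B)
d(q,P1) = 10  (label B)
d(q,P2) = 9  (label A)
d(q,P3) = 4  (label B)
d(q,P4) = 6  (label A)
Votes: A=2, B=3
Majority → B

B


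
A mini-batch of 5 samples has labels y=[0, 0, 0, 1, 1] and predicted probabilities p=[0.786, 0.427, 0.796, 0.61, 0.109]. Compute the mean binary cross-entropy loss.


L[0] = -ln(1-0.786) = -ln(0.214) = 1.5418
L[1] = -ln(1-0.427) = -ln(0.573) = 0.5569
L[2] = -ln(1-0.796) = -ln(0.204) = 1.5896
L[3] = -ln(0.61) = 0.4943
L[4] = -ln(0.109) = 2.2164
mean = (1.5418 + 0.5569 + 1.5896 + 0.4943 + 2.2164)/5 = 1.2798

1.2798


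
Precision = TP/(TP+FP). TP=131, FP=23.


Precision = TP/(TP+FP)
= 131/(131+23)
= 131/154 = 85.06%

85.06%


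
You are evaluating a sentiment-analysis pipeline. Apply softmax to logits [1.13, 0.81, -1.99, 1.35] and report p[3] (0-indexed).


Exponentials: e^1.13=3.0957, e^0.81=2.2479, e^-1.99=0.1367, e^1.35=3.8574
Sum = 9.3377
Softmax = [0.3315, 0.2407, 0.0146, 0.4131]
p[3] = 3.8574/9.3377 = 0.4131

0.4131


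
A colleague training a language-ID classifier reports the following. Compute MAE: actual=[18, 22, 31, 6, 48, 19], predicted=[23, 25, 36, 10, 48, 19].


Absolute errors: |18-23|=5, |22-25|=3, |31-36|=5, |6-10|=4, |48-48|=0, |19-19|=0
Sum = 17
MAE = 17/6 = 17/6

17/6


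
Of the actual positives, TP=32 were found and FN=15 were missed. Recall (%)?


Recall = TP/(TP+FN)
= 32/(32+15)
= 32/47 = 68.09%

68.09%


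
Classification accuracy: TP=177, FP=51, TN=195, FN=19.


Accuracy = (TP+TN)/(TP+TN+FP+FN)
= (177+195)/(442)
= 372/442 = 84.16%

84.16%


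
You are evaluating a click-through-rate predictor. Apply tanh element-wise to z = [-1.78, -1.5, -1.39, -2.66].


tanh(-1.78) = -0.9447
tanh(-1.5) = -0.9051
tanh(-1.39) = -0.8832
tanh(-2.66) = -0.9903
result = [-0.9447, -0.9051, -0.8832, -0.9903]

[-0.9447, -0.9051, -0.8832, -0.9903]


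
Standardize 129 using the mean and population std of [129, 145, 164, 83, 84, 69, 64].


μ = 105.4286, σ = 36.9512
z = (129 - 105.4286)/36.9512 = 0.6379

0.6379


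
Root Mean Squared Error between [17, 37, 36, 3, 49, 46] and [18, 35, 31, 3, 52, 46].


MSE = 39/6 = 6.5
RMSE = √(39/6) = 2.5495

2.5495


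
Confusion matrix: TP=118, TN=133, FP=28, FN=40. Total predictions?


Total = TP + TN + FP + FN
= 118 + 133 + 28 + 40
= 319
(Predicted positive: 146, predicted negative: 173)

319


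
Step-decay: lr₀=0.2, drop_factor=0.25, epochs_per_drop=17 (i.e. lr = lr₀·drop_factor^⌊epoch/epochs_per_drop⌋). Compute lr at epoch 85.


n_drops = ⌊85/17⌋ = 5
lr = 0.2·0.25^5 = 0.2·0.0009765625 = 0.0001953125

0.0001953125


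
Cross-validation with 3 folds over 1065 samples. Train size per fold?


Fold size = 1065/3 = 355
Training per fold = 1065 - 355 = 710

710


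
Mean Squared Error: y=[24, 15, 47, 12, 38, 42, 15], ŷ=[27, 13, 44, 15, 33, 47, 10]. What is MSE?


Squared errors: (24-27)²=9, (15-13)²=4, (47-44)²=9, (12-15)²=9, (38-33)²=25, (42-47)²=25, (15-10)²=25
Sum = 106
MSE = 106/7 = 106/7

106/7


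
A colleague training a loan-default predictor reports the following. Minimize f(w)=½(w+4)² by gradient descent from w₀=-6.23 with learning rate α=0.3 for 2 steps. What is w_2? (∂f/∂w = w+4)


step 1: grad = -6.23+4 = -2.23; w = -6.23 - 0.3·(-2.23) = -5.561
step 2: grad = -5.561+4 = -1.561; w = -5.561 - 0.3·(-1.561) = -5.0927

-5.0927


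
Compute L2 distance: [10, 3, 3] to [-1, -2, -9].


d = √((10+ 1)² + (3+ 2)² + (3+ 9)²)
  = √(121 + 25 + 144)
  = √290 = 17.0294

17.0294


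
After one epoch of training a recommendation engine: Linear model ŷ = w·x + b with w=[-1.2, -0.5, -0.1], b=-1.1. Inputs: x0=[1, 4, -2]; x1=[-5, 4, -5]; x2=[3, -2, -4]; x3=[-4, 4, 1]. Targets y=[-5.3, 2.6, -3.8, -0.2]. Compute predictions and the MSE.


ŷ0 = (-1.2)·(1) + (-0.5)·(4) + (-0.1)·(-2) - 1.1 = -4.1
ŷ1 = (-1.2)·(-5) + (-0.5)·(4) + (-0.1)·(-5) - 1.1 = 3.4
ŷ2 = (-1.2)·(3) + (-0.5)·(-2) + (-0.1)·(-4) - 1.1 = -3.3
ŷ3 = (-1.2)·(-4) + (-0.5)·(4) + (-0.1)·(1) - 1.1 = 1.6
errors² = [1.44, 0.64, 0.25, 3.24]
MSE = 5.5700/4 = 1.3925

1.3925


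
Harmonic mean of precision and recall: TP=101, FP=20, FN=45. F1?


Precision = 101/121 = 0.8347
Recall = 101/146 = 0.6918
F1 = 2·P·R/(P+R) = 2·TP/(2·TP+FP+FN) = 202/(202+20+45) = 202/267 = 0.7566

0.7566


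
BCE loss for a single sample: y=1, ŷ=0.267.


BCE = -[y·ln(p) + (1-y)·ln(1-p)]
= -1·ln(0.267) - 0
= -ln(0.267) = 1.3205

1.3205


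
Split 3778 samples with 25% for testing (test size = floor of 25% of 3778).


Test = ⌊3778·25/100⌋ = 944
Train = 3778 - 944 = 2834

Train: 2834, Test: 944


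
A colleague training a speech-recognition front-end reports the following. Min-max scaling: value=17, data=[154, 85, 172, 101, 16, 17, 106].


min=16, max=172
(17-16)/(172-16) = 1/156 = 0.0064

0.0064


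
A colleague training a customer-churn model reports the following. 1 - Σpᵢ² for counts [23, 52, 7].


Probabilities: [23/82, 52/82, 7/82] ≈ [0.2805, 0.6341, 0.0854]
Σpᵢ² = (529 + 2704 + 49)/82² = 3282/6724
Gini = 1 - Σpᵢ² = 1 - 3282/6724 = 0.5119

0.5119


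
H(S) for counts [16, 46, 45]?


Probabilities: [16/107, 46/107, 45/107] ≈ [0.1495, 0.4299, 0.4206]
H = -((16/107)·log₂(16/107) + (46/107)·log₂(46/107) + (45/107)·log₂(45/107))
  = 1.4591 bits

1.4591 bits


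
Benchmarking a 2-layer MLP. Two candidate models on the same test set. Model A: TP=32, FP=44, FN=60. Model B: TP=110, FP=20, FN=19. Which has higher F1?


Model A: P=32/76=0.4211, R=32/92=0.3478, F1=2PR/(P+R)=2TP/(2TP+FP+FN)=64/168=0.381
Model B: P=110/130=0.8462, R=110/129=0.8527, F1=2PR/(P+R)=2TP/(2TP+FP+FN)=220/259=0.8494
0.381 < 0.8494 → Model B

Model B


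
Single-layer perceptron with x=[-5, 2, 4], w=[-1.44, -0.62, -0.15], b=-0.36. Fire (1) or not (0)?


z = (-5)·(-1.44) + (2)·(-0.62) + (4)·(-0.15) - 0.36
  = 5.0
step(z) = 1 (z≥0)

1


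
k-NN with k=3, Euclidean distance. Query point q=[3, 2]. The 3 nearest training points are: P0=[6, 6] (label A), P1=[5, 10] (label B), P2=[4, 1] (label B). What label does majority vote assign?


d(q,P0) = 5.0  (label A)
d(q,P1) = 8.2462  (label B)
d(q,P2) = 1.4142  (label B)
Votes: A=1, B=2
Majority → B

B
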